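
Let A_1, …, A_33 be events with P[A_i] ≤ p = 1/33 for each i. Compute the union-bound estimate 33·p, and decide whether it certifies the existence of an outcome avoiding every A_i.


Union bound: P[∪_{i=1}^{33} A_i] ≤ Σ_i P[A_i] ≤ 33·p = 33·(1/33) = 1.
Numerically: 1 ≈ 1.000.
Is 1 < 1? NO.
Since the bound 1 is ≥ 1, the union bound is uninformative here; it does NOT by itself certify existence.

33·p = 1 ≈ 1.000; existence NOT certified by the union bound.


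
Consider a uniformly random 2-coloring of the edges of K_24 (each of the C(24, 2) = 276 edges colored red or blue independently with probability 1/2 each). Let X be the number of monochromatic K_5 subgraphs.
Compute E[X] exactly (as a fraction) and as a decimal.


Let X = Σ_S X_S over the C(24, 5) = 42504 subsets S of size 5, where X_S = 1 if the K_5 on S is monochromatic.
For a fixed S, the K_5 on S has C(5, 2) = 10 edges. P[all 10 edges red] = (1/2)^10, and likewise for blue, so P[monochromatic] = 2·(1/2)^10 = 2^{1 − 10} = 1/512.
By linearity of expectation: E[X] = C(24, 5) · 2^{1 − 10} = 42504 · 1/512 = 5313/64.
Numerically: E[X] ≈ 83.0156.

E[X] = C(24,5)·2^(1−C(5,2)) = 5313/64 ≈ 83.0156.


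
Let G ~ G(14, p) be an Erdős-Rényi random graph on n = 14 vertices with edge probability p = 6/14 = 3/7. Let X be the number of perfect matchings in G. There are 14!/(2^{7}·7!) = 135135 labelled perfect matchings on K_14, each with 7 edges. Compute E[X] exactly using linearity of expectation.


K_14 has 14!/(2^{7}·7!) = 135135 labelled perfect matchings.
For each such perfect matching H, let X_H = 1 if all 7 edges of H are present in G. Then P[X_H = 1] = p^{7} = (3/7)^{7} = 2187/823543.
By linearity of expectation: E[X] = Σ_H E[X_H] = 135135 · p^{7} = 135135 · 2187/823543 = 42220035/117649.
Numerically: E[X] ≈ 358.9.

E[X] = 135135 · (3/7)^{7} = 42220035/117649 ≈ 358.9.


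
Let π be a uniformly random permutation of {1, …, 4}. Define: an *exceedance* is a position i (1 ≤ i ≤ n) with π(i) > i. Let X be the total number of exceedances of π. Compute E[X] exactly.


Write X = Σ_{i=1}^{4} X_i, where X_i = 1_{π(i) > i}.
For each fixed i, π(i) is uniform over {1, …, 4} (marginal of a uniform permutation), so P[π(i) > i] = (n − i)/n. Summing: Σ_{i=1}^{4} (n − i)/n = (0 + 1 + … + 3)/4 = 4(4 − 1)/(2·4) = (4 − 1)/2.
Hence E[X] = Σ_{i=1}^{4} (4 − i)/4 = 3/2 ≈ 1.50000.

E[X] = 3/2 = 1.50000.


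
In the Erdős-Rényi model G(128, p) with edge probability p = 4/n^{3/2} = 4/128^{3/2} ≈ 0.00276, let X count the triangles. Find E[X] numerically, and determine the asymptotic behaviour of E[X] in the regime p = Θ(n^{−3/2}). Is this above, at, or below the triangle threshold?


Number of potential triangles: C(128, 3) = 341376.
Each occurs with probability p³ ≈ (0.00276)³ ≈ 2.10734e-08.
By linearity: E[X] = C(128, 3)·p³ ≈ 341376 · 2.10734e-08 ≈ 0.007.
Since α = 3/2 > 1, p = c/n^{3/2} = o(1/n) is below the triangle threshold p ~ 1/n. Asymptotically E[X] ~ (c³/6)·n^{3(1−α)} = (4³/6)·n^{-1.5} → 0, so by Markov's inequality G has no triangles w.h.p.

E[X] ≈ 0.007; in regime p = Θ(1/n^{3/2}) E[X] tends to 0 (below the triangle threshold p ~ 1/n).


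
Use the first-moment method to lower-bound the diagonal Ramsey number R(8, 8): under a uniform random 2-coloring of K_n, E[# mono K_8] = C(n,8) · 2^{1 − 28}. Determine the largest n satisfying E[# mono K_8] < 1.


We need C(n, 8) · 2^{1 − 28} < 1, i.e. C(n, 8) < 2^{28 − 1} = 134217728.
Check values of n near the boundary:
  n = 37: C(37, 8) = 38608020; 38608020 < 134217728? YES
  n = 38: C(38, 8) = 48903492; 48903492 < 134217728? YES
  n = 39: C(39, 8) = 61523748; 61523748 < 134217728? YES
  n = 40: C(40, 8) = 76904685; 76904685 < 134217728? YES
  n = 41: C(41, 8) = 95548245; 95548245 < 134217728? YES
  n = 42: C(42, 8) = 118030185; 118030185 < 134217728? YES
  n = 43: C(43, 8) = 145008513; 145008513 < 134217728? NO
  n = 44: C(44, 8) = 177232627; 177232627 < 134217728? NO
  n = 45: C(45, 8) = 215553195; 215553195 < 134217728? NO
The largest n with C(n, 8) < 134217728 is n = 42 (where E[X] = 118030185/134217728 ≈ 0.8793934). Hence R(8, 8) > 42, i.e. R(8, 8) ≥ 43.

Largest n = 42; hence R(8, 8) > 42.


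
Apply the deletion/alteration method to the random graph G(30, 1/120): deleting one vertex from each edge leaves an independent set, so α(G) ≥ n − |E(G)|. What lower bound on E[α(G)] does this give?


E[|E(G)|] = C(30, 2)·p = 435 · (1/120) = 29/8.
E[α(G)] ≥ n − E[|E(G)|] = 30 − 29/8 = 211/8.
Numerically: ≈ 26.37500.
(This is only a lower bound; the true E[α(G)] may be larger.)

E[α(G)] ≥ 211/8 ≈ 26.37500.


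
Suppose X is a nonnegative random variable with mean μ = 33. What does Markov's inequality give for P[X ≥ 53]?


μ = E[X] = 33, a = 53.
Markov: P[X ≥ 53] ≤ μ/a = (33)/53 = 33/53.
Numerically: ≈ 0.623.
(Since a = 53 > μ = 33.000, the bound 33/53 is < 1 and informative.)

P[X ≥ 53] ≤ 33/53 ≈ 0.623.


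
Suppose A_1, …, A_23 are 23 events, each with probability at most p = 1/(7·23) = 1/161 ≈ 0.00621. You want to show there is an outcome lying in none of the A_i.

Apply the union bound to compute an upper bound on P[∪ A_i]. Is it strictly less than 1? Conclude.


Union bound: P[∪_{i=1}^{23} A_i] ≤ Σ_i P[A_i] ≤ 23·p = 23·(1/161) = 1/7.
Numerically: 1/7 ≈ 0.14286.
Is 1/7 < 1? YES.
Since P[∪ A_i] ≤ 1/7 < 1, the complement has P[∩ A_i^c] ≥ 1 − 1/7 = 6/7 > 0, so some outcome avoids every A_i.

23·p = 1/7 ≈ 0.14286; existence CERTIFIED by the union bound.


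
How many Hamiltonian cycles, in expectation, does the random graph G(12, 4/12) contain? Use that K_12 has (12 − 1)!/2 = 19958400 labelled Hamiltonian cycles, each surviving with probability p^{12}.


K_12 has (12 − 1)!/2 = 19958400 labelled Hamiltonian cycles.
For each such Hamiltonian cycle H, let X_H = 1 if all 12 edges of H are present in G. Then P[X_H = 1] = p^{12} = (1/3)^{12} = 1/531441.
By linearity: E[X] = Σ_H E[X_H] = 19958400 · p^{12} = 19958400 · 1/531441 = 246400/6561.
Numerically: E[X] ≈ 37.6.

E[X] = 19958400 · (1/3)^{12} = 246400/6561 ≈ 37.6.


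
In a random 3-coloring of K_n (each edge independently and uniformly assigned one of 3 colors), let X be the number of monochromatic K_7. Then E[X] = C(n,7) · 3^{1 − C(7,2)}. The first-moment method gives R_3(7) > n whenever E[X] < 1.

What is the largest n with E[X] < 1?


We need C(n, 7) · 3^{1 − 21} < 1, i.e. C(n, 7) < 3^{21 − 1} = 3486784401.
Check values of n near the boundary:
  n = 80: C(80, 7) = 3176716400; 3176716400 < 3486784401? YES
  n = 81: C(81, 7) = 3477216600; 3477216600 < 3486784401? YES
  n = 82: C(82, 7) = 3801756816; 3801756816 < 3486784401? NO
  n = 83: C(83, 7) = 4151918628; 4151918628 < 3486784401? NO
  n = 84: C(84, 7) = 4529365776; 4529365776 < 3486784401? NO
The largest n with C(n, 7) < 3486784401 is n = 81 (where E[X] = 42928600/43046721 ≈ 0.9972560). Hence R_3(7) > 81, i.e. R_3(7) ≥ 82.

Largest n = 81; hence R_3(7) > 81.


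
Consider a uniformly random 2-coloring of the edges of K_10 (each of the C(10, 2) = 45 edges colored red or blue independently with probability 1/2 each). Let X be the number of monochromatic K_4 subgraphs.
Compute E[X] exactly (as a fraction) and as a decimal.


Let X = Σ_S X_S over the C(10, 4) = 210 subsets S of size 4, where X_S = 1 if the K_4 on S is monochromatic.
For a fixed S, the K_4 on S has C(4, 2) = 6 edges. P[all 6 edges red] = (1/2)^6, and likewise for blue, so P[monochromatic] = 2·(1/2)^6 = 2^{1 − 6} = 1/32.
By linearity: E[X] = C(10, 4) · 2^{1 − 6} = 210 · 1/32 = 105/16.
Numerically: E[X] ≈ 6.5625.

E[X] = C(10,4)·2^(1−C(4,2)) = 105/16 ≈ 6.5625.


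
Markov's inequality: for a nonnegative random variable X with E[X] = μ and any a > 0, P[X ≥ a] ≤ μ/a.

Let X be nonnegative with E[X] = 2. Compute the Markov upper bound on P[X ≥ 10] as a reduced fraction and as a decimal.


μ = E[X] = 2, a = 10.
Markov: P[X ≥ 10] ≤ μ/a = (2)/10 = 1/5.
Numerically: ≈ 0.20000.
(Since a = 10 > μ = 2.00000, the bound 1/5 is < 1 and informative.)

P[X ≥ 10] ≤ 1/5 ≈ 0.20000.


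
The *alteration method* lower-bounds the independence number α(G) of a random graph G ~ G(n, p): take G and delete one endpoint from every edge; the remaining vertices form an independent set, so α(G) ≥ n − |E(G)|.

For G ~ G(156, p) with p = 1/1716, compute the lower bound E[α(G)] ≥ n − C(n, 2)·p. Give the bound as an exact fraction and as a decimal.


E[|E(G)|] = C(156, 2)·p = 12090 · (1/1716) = 155/22.
E[α(G)] ≥ n − E[|E(G)|] = 156 − 155/22 = 3277/22.
Numerically: ≈ 148.954545.
(This is only a lower bound; the true E[α(G)] may be larger.)

E[α(G)] ≥ 3277/22 ≈ 148.954545.


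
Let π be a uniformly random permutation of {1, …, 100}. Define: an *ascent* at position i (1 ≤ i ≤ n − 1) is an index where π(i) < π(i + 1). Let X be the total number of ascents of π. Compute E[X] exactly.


Write X = Σ X_I over i = 1, …, 99, with X_I the indicator of one ascent.
There are 99 indicators.
For each fixed i, the pair (π(i), π(i+1)) is a uniformly random ordered pair of distinct values from {1, …, 100}; by symmetry P[π(i) < π(i+1)] = 1/2.
By linearity: E[X] = 99 · (1/2) = (100 − 1) · (1/2) = 99/2 ≈ 49.5000.

E[X] = 99/2 = 49.5000.


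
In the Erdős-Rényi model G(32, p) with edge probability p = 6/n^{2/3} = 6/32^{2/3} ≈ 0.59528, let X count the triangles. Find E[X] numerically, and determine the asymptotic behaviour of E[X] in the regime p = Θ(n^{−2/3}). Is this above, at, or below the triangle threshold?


Number of potential triangles: C(32, 3) = 4960.
Each occurs with probability p³ ≈ (0.59528)³ ≈ 2.1093750e-01.
By linearity: E[X] = C(32, 3)·p³ ≈ 4960 · 2.1093750e-01 ≈ 1046.25000.
Since α = 2/3 < 1, p = c/n^{2/3} ≫ 1/n is above the triangle threshold p ~ 1/n. Asymptotically E[X] ~ (c³/6)·n^{3(1−α)} = (6³/6)·n^{1} → ∞; triangles are abundant w.h.p.

E[X] ≈ 1046.25000; in regime p = Θ(1/n^{2/3}) E[X] diverges (above the triangle threshold p ~ 1/n).


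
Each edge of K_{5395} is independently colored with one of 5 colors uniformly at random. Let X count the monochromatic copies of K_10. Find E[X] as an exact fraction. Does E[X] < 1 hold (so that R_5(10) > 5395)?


E[X] = C(5395, 10) · 5^{1 − 45} = 5708563736675616143322765475706 · 5^{−44} = 5708563736675616143322765475706/5684341886080801486968994140625.
As a reduced fraction: E[X] = 5708563736675616143322765475706/5684341886080801486968994140625 ≈ 1.0042612.
Is E[X] < 1? NO.
Since E[X] ≥ 1, the first-moment bound is inconclusive at n = 5395; it does NOT by itself certify R_5(10) > 5395.

E[X] = 5708563736675616143322765475706/5684341886080801486968994140625 ≈ 1.0042612; E[X] ≥ 1; first-moment method inconclusive here.


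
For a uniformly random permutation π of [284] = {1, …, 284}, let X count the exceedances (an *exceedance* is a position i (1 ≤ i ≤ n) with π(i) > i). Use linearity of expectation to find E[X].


Write X = Σ_{i=1}^{284} X_i, where X_i = 1_{π(i) > i}.
For each fixed i, π(i) is uniform over {1, …, 284} (marginal of a uniform permutation), so P[π(i) > i] = (n − i)/n. Summing: Σ_{i=1}^{284} (n − i)/n = (0 + 1 + … + 283)/284 = 284(284 − 1)/(2·284) = (284 − 1)/2.
Hence E[X] = Σ_{i=1}^{284} (284 − i)/284 = 283/2 ≈ 141.5000.

E[X] = 283/2 = 141.5000.


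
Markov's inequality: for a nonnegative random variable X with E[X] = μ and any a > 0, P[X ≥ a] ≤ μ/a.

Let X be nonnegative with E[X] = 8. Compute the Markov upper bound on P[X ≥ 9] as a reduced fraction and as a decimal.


μ = E[X] = 8, a = 9.
Markov: P[X ≥ 9] ≤ μ/a = (8)/9 = 8/9.
Numerically: ≈ 0.88889.
(Since a = 9 > μ = 8.00000, the bound 8/9 is < 1 and informative.)

P[X ≥ 9] ≤ 8/9 ≈ 0.88889.


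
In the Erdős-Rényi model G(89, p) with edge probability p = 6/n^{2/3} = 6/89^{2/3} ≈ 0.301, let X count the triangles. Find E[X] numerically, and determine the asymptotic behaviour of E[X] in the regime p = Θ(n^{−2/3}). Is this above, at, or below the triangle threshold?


Number of potential triangles: C(89, 3) = 113564.
Each occurs with probability p³ ≈ (0.301)³ ≈ 2.72693e-02.
By linearity: E[X] = C(89, 3)·p³ ≈ 113564 · 2.72693e-02 ≈ 3096.809.
Since α = 2/3 < 1, p = c/n^{2/3} ≫ 1/n is above the triangle threshold p ~ 1/n. Asymptotically E[X] ~ (c³/6)·n^{3(1−α)} = (6³/6)·n^{1} → ∞; triangles are abundant w.h.p.

E[X] ≈ 3096.809; in regime p = Θ(1/n^{2/3}) E[X] diverges (above the triangle threshold p ~ 1/n).


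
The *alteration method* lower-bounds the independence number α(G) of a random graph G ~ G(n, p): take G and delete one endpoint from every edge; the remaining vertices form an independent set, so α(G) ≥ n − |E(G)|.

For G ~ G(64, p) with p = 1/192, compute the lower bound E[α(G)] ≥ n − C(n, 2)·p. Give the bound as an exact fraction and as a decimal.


E[|E(G)|] = C(64, 2)·p = 2016 · (1/192) = 21/2.
E[α(G)] ≥ n − E[|E(G)|] = 64 − 21/2 = 107/2.
Numerically: ≈ 53.500000.
(This is only a lower bound; the true E[α(G)] may be larger.)

E[α(G)] ≥ 107/2 ≈ 53.500000.


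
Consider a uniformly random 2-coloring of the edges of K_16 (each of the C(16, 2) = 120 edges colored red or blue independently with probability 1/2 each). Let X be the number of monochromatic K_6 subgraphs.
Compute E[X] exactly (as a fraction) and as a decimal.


Let X = Σ_S X_S over the C(16, 6) = 8008 subsets S of size 6, where X_S = 1 if the K_6 on S is monochromatic.
For a fixed S, the K_6 on S has C(6, 2) = 15 edges. P[all 15 edges red] = (1/2)^15, and likewise for blue, so P[monochromatic] = 2·(1/2)^15 = 2^{1 − 15} = 1/16384.
By linearity: E[X] = C(16, 6) · 2^{1 − 15} = 8008 · 1/16384 = 1001/2048.
Numerically: E[X] ≈ 0.489.

E[X] = C(16,6)·2^(1−C(6,2)) = 1001/2048 ≈ 0.489.


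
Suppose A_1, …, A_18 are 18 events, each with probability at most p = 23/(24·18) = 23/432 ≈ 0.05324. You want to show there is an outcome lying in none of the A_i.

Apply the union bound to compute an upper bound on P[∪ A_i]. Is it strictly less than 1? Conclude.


Union bound: P[∪_{i=1}^{18} A_i] ≤ Σ_i P[A_i] ≤ 18·p = 18·(23/432) = 23/24.
Numerically: 23/24 ≈ 0.95833.
Is 23/24 < 1? YES.
Since P[∪ A_i] ≤ 23/24 < 1, the complement has P[∩ A_i^c] ≥ 1 − 23/24 = 1/24 > 0, so some outcome avoids every A_i.

18·p = 23/24 ≈ 0.95833; existence CERTIFIED by the union bound.


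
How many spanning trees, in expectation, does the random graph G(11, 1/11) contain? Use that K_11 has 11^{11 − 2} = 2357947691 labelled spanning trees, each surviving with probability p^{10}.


K_11 has 11^{11 − 2} = 2357947691 labelled spanning trees.
For each such spanning tree H, let X_H = 1 if all 10 edges of H are present in G. Then P[X_H = 1] = p^{10} = (1/11)^{10} = 1/25937424601.
By linearity: E[X] = Σ_H E[X_H] = 2357947691 · p^{10} = 2357947691 · 1/25937424601 = 1/11.
Numerically: E[X] ≈ 0.0909091.

E[X] = 2357947691 · (1/11)^{10} = 1/11 ≈ 0.0909091.


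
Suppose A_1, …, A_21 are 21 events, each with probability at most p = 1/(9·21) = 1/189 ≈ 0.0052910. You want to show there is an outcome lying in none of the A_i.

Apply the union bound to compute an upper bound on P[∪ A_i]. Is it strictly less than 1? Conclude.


Union bound: P[∪_{i=1}^{21} A_i] ≤ Σ_i P[A_i] ≤ 21·p = 21·(1/189) = 1/9.
Numerically: 1/9 ≈ 0.1111111.
Is 1/9 < 1? YES.
Since P[∪ A_i] ≤ 1/9 < 1, the complement has P[∩ A_i^c] ≥ 1 − 1/9 = 8/9 > 0, so some outcome avoids every A_i.

21·p = 1/9 ≈ 0.1111111; existence CERTIFIED by the union bound.


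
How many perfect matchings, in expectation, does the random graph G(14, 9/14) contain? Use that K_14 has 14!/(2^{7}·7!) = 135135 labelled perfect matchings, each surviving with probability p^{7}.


K_14 has 14!/(2^{7}·7!) = 135135 labelled perfect matchings.
For each such perfect matching H, let X_H = 1 if all 7 edges of H are present in G. Then P[X_H = 1] = p^{7} = (9/14)^{7} = 4782969/105413504.
By linearity: E[X] = Σ_H E[X_H] = 135135 · p^{7} = 135135 · 4782969/105413504 = 92335216545/15059072.
Numerically: E[X] ≈ 6131.5.

E[X] = 135135 · (9/14)^{7} = 92335216545/15059072 ≈ 6131.5.


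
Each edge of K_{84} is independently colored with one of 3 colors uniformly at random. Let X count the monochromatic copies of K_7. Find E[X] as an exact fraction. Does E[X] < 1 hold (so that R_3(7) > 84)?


E[X] = C(84, 7) · 3^{1 − 21} = 4529365776 · 3^{−20} = 4529365776/3486784401.
As a reduced fraction: E[X] = 55918096/43046721 ≈ 1.2990.
Is E[X] < 1? NO.
Since E[X] ≥ 1, the first-moment bound is inconclusive at n = 84; it does NOT by itself certify R_3(7) > 84.

E[X] = 55918096/43046721 ≈ 1.2990; E[X] ≥ 1; first-moment method inconclusive here.


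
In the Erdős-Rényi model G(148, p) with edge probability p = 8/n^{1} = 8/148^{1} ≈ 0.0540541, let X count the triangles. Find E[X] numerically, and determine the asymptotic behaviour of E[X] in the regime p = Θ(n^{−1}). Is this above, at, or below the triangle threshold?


Number of potential triangles: C(148, 3) = 529396.
Each occurs with probability p³ ≈ (0.0540541)³ ≈ 1.57937338e-04.
By linearity: E[X] = C(148, 3)·p³ ≈ 529396 · 1.57937338e-04 ≈ 83.611395.
Here α = 1, so p = 8/n is exactly at the triangle threshold p ~ 1/n. Asymptotically E[X] → c³/6 = 8³/6 = 256/3 ≈ 85.333333, a bounded constant. In this regime the triangle count is asymptotically Poisson(c³/6).

E[X] ≈ 83.611395; in regime p = Θ(1/n^{1}) E[X] stays bounded (at the triangle threshold p ~ 1/n).


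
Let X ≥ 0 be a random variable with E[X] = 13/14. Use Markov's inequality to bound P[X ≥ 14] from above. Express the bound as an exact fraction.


μ = E[X] = 13/14, a = 14.
Markov: P[X ≥ 14] ≤ μ/a = (13/14)/14 = 13/196.
Numerically: ≈ 0.0663.
(Since a = 14 > μ = 0.9286, the bound 13/196 is < 1 and informative.)

P[X ≥ 14] ≤ 13/196 ≈ 0.0663.


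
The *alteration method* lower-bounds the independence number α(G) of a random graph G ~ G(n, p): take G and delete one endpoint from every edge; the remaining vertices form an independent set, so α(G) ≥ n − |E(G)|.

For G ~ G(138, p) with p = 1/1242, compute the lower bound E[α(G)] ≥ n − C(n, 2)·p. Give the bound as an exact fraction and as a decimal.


E[|E(G)|] = C(138, 2)·p = 9453 · (1/1242) = 137/18.
E[α(G)] ≥ n − E[|E(G)|] = 138 − 137/18 = 2347/18.
Numerically: ≈ 130.3889.
(This is only a lower bound; the true E[α(G)] may be larger.)

E[α(G)] ≥ 2347/18 ≈ 130.3889.


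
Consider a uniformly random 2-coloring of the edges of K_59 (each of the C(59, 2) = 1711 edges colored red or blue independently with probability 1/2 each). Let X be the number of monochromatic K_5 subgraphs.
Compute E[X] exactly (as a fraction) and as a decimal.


Let X = Σ_S X_S over the C(59, 5) = 5006386 subsets S of size 5, where X_S = 1 if the K_5 on S is monochromatic.
For a fixed S, the K_5 on S has C(5, 2) = 10 edges. P[all 10 edges red] = (1/2)^10, and likewise for blue, so P[monochromatic] = 2·(1/2)^10 = 2^{1 − 10} = 1/512.
By linearity: E[X] = C(59, 5) · 2^{1 − 10} = 5006386 · 1/512 = 2503193/256.
Numerically: E[X] ≈ 9778.0977.

E[X] = C(59,5)·2^(1−C(5,2)) = 2503193/256 ≈ 9778.0977.


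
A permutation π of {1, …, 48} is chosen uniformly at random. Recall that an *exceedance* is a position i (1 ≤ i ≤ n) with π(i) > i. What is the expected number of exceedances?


Write X = Σ_{i=1}^{48} X_i, where X_i = 1_{π(i) > i}.
For each fixed i, π(i) is uniform over {1, …, 48} (marginal of a uniform permutation), so P[π(i) > i] = (n − i)/n. Summing: Σ_{i=1}^{48} (n − i)/n = (0 + 1 + … + 47)/48 = 48(48 − 1)/(2·48) = (48 − 1)/2.
Hence E[X] = Σ_{i=1}^{48} (48 − i)/48 = 47/2 ≈ 23.5000.

E[X] = 47/2 = 23.5000.


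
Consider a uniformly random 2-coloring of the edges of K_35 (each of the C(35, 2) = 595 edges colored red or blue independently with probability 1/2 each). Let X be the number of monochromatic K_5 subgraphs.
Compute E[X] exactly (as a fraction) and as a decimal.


Let X = Σ_S X_S over the C(35, 5) = 324632 subsets S of size 5, where X_S = 1 if the K_5 on S is monochromatic.
For a fixed S, the K_5 on S has C(5, 2) = 10 edges. P[all 10 edges red] = (1/2)^10, and likewise for blue, so P[monochromatic] = 2·(1/2)^10 = 2^{1 − 10} = 1/512.
By linearity of expectation: E[X] = C(35, 5) · 2^{1 − 10} = 324632 · 1/512 = 40579/64.
Numerically: E[X] ≈ 634.04688.

E[X] = C(35,5)·2^(1−C(5,2)) = 40579/64 ≈ 634.04688.


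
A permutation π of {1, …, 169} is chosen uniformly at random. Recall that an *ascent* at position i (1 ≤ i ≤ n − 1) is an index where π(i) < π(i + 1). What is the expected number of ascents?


Write X = Σ X_I over i = 1, …, 168, with X_I the indicator of one ascent.
There are 168 indicators.
For each fixed i, the pair (π(i), π(i+1)) is a uniformly random ordered pair of distinct values from {1, …, 169}; by symmetry P[π(i) < π(i+1)] = 1/2.
By linearity: E[X] = 168 · (1/2) = (169 − 1) · (1/2) = 84 ≈ 84.0000.

E[X] = 84 = 84.0000.


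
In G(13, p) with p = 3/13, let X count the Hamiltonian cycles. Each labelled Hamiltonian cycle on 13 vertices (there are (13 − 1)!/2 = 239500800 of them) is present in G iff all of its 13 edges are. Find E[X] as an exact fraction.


K_13 has (13 − 1)!/2 = 239500800 labelled Hamiltonian cycles.
For each such Hamiltonian cycle H, let X_H = 1 if all 13 edges of H are present in G. Then P[X_H = 1] = p^{13} = (3/13)^{13} = 1594323/302875106592253.
Summing the indicators: E[X] = Σ_H E[X_H] = 239500800 · p^{13} = 239500800 · 1594323/302875106592253 = 381841633958400/302875106592253.
Numerically: E[X] ≈ 1.26072.

E[X] = 239500800 · (3/13)^{13} = 381841633958400/302875106592253 ≈ 1.26072.


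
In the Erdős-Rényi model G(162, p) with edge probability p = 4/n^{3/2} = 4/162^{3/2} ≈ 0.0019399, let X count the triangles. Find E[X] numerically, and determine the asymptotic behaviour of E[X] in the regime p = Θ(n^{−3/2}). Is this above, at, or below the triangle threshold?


Number of potential triangles: C(162, 3) = 695520.
Each occurs with probability p³ ≈ (0.0019399)³ ≈ 7.3006648e-09.
By linearity: E[X] = C(162, 3)·p³ ≈ 695520 · 7.3006648e-09 ≈ 0.00508.
Since α = 3/2 > 1, p = c/n^{3/2} = o(1/n) is below the triangle threshold p ~ 1/n. Asymptotically E[X] ~ (c³/6)·n^{3(1−α)} = (4³/6)·n^{-1.5} → 0, so by Markov's inequality G has no triangles w.h.p.

E[X] ≈ 0.00508; in regime p = Θ(1/n^{3/2}) E[X] tends to 0 (below the triangle threshold p ~ 1/n).


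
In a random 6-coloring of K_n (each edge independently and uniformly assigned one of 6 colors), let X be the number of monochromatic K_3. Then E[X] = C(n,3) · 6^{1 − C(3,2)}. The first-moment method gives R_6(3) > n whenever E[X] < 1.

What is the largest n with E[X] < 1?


We need C(n, 3) · 6^{1 − 3} < 1, i.e. C(n, 3) < 6^{3 − 1} = 36.
Check values of n near the boundary:
  n = 6: C(6, 3) = 20; 20 < 36? YES
  n = 7: C(7, 3) = 35; 35 < 36? YES
  n = 8: C(8, 3) = 56; 56 < 36? NO
  n = 9: C(9, 3) = 84; 84 < 36? NO
  n = 10: C(10, 3) = 120; 120 < 36? NO
The largest n with C(n, 3) < 36 is n = 7 (where E[X] = 35/36 ≈ 0.972). Hence R_6(3) > 7, i.e. R_6(3) ≥ 8.

Largest n = 7; hence R_6(3) > 7.


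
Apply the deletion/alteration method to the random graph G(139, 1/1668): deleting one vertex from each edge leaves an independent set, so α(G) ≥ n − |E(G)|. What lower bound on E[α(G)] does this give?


E[|E(G)|] = C(139, 2)·p = 9591 · (1/1668) = 23/4.
E[α(G)] ≥ n − E[|E(G)|] = 139 − 23/4 = 533/4.
Numerically: ≈ 133.250.
(This is only a lower bound; the true E[α(G)] may be larger.)

E[α(G)] ≥ 533/4 ≈ 133.250.


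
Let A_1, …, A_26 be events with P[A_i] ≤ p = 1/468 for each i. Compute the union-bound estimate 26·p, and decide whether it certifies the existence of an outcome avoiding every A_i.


Union bound: P[∪_{i=1}^{26} A_i] ≤ Σ_i P[A_i] ≤ 26·p = 26·(1/468) = 1/18.
Numerically: 1/18 ≈ 0.056.
Is 1/18 < 1? YES.
Since P[∪ A_i] ≤ 1/18 < 1, the complement has P[∩ A_i^c] ≥ 1 − 1/18 = 17/18 > 0, so some outcome avoids every A_i.

26·p = 1/18 ≈ 0.056; existence CERTIFIED by the union bound.


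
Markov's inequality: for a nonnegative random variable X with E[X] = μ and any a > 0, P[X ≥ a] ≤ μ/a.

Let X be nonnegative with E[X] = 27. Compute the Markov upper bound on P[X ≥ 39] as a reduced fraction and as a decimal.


μ = E[X] = 27, a = 39.
Markov: P[X ≥ 39] ≤ μ/a = (27)/39 = 9/13.
Numerically: ≈ 0.69231.
(Since a = 39 > μ = 27.00000, the bound 9/13 is < 1 and informative.)

P[X ≥ 39] ≤ 9/13 ≈ 0.69231.


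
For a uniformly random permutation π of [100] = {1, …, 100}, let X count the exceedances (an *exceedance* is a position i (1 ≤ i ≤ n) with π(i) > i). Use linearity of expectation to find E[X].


Write X = Σ_{i=1}^{100} X_i, where X_i = 1_{π(i) > i}.
For each fixed i, π(i) is uniform over {1, …, 100} (marginal of a uniform permutation), so P[π(i) > i] = (n − i)/n. Summing: Σ_{i=1}^{100} (n − i)/n = (0 + 1 + … + 99)/100 = 100(100 − 1)/(2·100) = (100 − 1)/2.
Hence E[X] = Σ_{i=1}^{100} (100 − i)/100 = 99/2 ≈ 49.500000.

E[X] = 99/2 = 49.500000.


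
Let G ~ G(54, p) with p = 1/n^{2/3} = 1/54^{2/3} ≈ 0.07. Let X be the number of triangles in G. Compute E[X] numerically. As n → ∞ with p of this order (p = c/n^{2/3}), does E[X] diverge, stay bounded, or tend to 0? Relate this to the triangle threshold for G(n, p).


Number of potential triangles: C(54, 3) = 24804.
Each occurs with probability p³ ≈ (0.07)³ ≈ 3.429355e-04.
By linearity: E[X] = C(54, 3)·p³ ≈ 24804 · 3.429355e-04 ≈ 8.5062.
Since α = 2/3 < 1, p = c/n^{2/3} ≫ 1/n is above the triangle threshold p ~ 1/n. Asymptotically E[X] ~ (c³/6)·n^{3(1−α)} = (1³/6)·n^{1} → ∞; triangles are abundant w.h.p.

E[X] ≈ 8.5062; in regime p = Θ(1/n^{2/3}) E[X] diverges (above the triangle threshold p ~ 1/n).


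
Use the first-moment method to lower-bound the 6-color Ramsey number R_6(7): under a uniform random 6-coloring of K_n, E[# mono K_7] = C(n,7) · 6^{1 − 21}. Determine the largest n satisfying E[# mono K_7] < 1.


We need C(n, 7) · 6^{1 − 21} < 1, i.e. C(n, 7) < 6^{21 − 1} = 3656158440062976.
Check values of n near the boundary:
  n = 567: C(567, 7) = 3601671315933933; 3601671315933933 < 3656158440062976? YES
  n = 568: C(568, 7) = 3646611956239704; 3646611956239704 < 3656158440062976? YES
  n = 569: C(569, 7) = 3692032389858348; 3692032389858348 < 3656158440062976? NO
The largest n with C(n, 7) < 3656158440062976 is n = 568 (where E[X] = 16882462760369/16926659444736 ≈ 0.9973889). Hence R_6(7) > 568, i.e. R_6(7) ≥ 569.

Largest n = 568; hence R_6(7) > 568.


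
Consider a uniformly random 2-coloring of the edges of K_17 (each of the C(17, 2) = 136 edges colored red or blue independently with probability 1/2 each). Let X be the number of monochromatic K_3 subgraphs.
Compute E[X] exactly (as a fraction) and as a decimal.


Let X = Σ_S X_S over the C(17, 3) = 680 subsets S of size 3, where X_S = 1 if the K_3 on S is monochromatic.
For a fixed S, the K_3 on S has C(3, 2) = 3 edges. P[all 3 edges red] = (1/2)^3, and likewise for blue, so P[monochromatic] = 2·(1/2)^3 = 2^{1 − 3} = 1/4.
By linearity: E[X] = C(17, 3) · 2^{1 − 3} = 680 · 1/4 = 170.
Numerically: E[X] ≈ 170.00000.

E[X] = C(17,3)·2^(1−C(3,2)) = 170 ≈ 170.00000.


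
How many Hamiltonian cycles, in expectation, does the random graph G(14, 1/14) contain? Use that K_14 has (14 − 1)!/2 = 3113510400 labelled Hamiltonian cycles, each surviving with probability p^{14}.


K_14 has (14 − 1)!/2 = 3113510400 labelled Hamiltonian cycles.
For each such Hamiltonian cycle H, let X_H = 1 if all 14 edges of H are present in G. Then P[X_H = 1] = p^{14} = (1/14)^{14} = 1/11112006825558016.
By linearity: E[X] = Σ_H E[X_H] = 3113510400 · p^{14} = 3113510400 · 1/11112006825558016 = 868725/3100448333024.
Numerically: E[X] ≈ 2.8e-07.

E[X] = 3113510400 · (1/14)^{14} = 868725/3100448333024 ≈ 2.8e-07.


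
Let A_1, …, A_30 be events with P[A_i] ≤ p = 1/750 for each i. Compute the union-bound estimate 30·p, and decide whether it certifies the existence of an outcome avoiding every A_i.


Union bound: P[∪_{i=1}^{30} A_i] ≤ Σ_i P[A_i] ≤ 30·p = 30·(1/750) = 1/25.
Numerically: 1/25 ≈ 0.040.
Is 1/25 < 1? YES.
Since P[∪ A_i] ≤ 1/25 < 1, the complement has P[∩ A_i^c] ≥ 1 − 1/25 = 24/25 > 0, so some outcome avoids every A_i.

30·p = 1/25 ≈ 0.040; existence CERTIFIED by the union bound.


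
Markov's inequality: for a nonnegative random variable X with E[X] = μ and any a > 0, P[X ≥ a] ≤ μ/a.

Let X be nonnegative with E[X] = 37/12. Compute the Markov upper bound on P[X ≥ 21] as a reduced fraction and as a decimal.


μ = E[X] = 37/12, a = 21.
Markov: P[X ≥ 21] ≤ μ/a = (37/12)/21 = 37/252.
Numerically: ≈ 0.146825.
(Since a = 21 > μ = 3.083333, the bound 37/252 is < 1 and informative.)

P[X ≥ 21] ≤ 37/252 ≈ 0.146825.


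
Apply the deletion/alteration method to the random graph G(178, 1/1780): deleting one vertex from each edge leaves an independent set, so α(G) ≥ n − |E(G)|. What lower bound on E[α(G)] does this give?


E[|E(G)|] = C(178, 2)·p = 15753 · (1/1780) = 177/20.
E[α(G)] ≥ n − E[|E(G)|] = 178 − 177/20 = 3383/20.
Numerically: ≈ 169.15000.
(This is only a lower bound; the true E[α(G)] may be larger.)

E[α(G)] ≥ 3383/20 ≈ 169.15000.


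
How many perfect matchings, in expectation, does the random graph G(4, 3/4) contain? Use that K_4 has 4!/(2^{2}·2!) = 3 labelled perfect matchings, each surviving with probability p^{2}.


K_4 has 4!/(2^{2}·2!) = 3 labelled perfect matchings.
For each such perfect matching H, let X_H = 1 if all 2 edges of H are present in G. Then P[X_H = 1] = p^{2} = (3/4)^{2} = 9/16.
By linearity of expectation: E[X] = Σ_H E[X_H] = 3 · p^{2} = 3 · 9/16 = 27/16.
Numerically: E[X] ≈ 1.688.

E[X] = 3 · (3/4)^{2} = 27/16 ≈ 1.688.


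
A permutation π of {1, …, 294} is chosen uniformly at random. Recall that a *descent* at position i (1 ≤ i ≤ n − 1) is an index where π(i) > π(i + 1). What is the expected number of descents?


Write X = Σ X_I over i = 1, …, 293, with X_I the indicator of one descent.
There are 293 indicators.
For each fixed i, the pair (π(i), π(i+1)) is a uniformly random ordered pair of distinct values from {1, …, 294}; by symmetry P[π(i) > π(i+1)] = 1/2.
By linearity: E[X] = 293 · (1/2) = (294 − 1) · (1/2) = 293/2 ≈ 146.50000.

E[X] = 293/2 = 146.50000.


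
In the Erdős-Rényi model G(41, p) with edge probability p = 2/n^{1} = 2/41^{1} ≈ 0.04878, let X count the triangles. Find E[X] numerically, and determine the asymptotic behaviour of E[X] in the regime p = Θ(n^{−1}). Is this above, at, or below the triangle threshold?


Number of potential triangles: C(41, 3) = 10660.
Each occurs with probability p³ ≈ (0.04878)³ ≈ 1.160749e-04.
By linearity: E[X] = C(41, 3)·p³ ≈ 10660 · 1.160749e-04 ≈ 1.2374.
Here α = 1, so p = 2/n is exactly at the triangle threshold p ~ 1/n. Asymptotically E[X] → c³/6 = 2³/6 = 4/3 ≈ 1.3333, a bounded constant. In this regime the triangle count is asymptotically Poisson(c³/6).

E[X] ≈ 1.2374; in regime p = Θ(1/n^{1}) E[X] stays bounded (at the triangle threshold p ~ 1/n).


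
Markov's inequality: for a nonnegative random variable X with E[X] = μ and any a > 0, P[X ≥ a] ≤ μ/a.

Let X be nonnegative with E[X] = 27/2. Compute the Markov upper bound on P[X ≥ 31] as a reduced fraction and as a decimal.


μ = E[X] = 27/2, a = 31.
Markov: P[X ≥ 31] ≤ μ/a = (27/2)/31 = 27/62.
Numerically: ≈ 0.43548.
(Since a = 31 > μ = 13.50000, the bound 27/62 is < 1 and informative.)

P[X ≥ 31] ≤ 27/62 ≈ 0.43548.


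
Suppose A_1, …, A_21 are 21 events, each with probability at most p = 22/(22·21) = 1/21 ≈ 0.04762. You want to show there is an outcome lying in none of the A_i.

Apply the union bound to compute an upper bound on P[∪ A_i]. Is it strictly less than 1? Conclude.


Union bound: P[∪_{i=1}^{21} A_i] ≤ Σ_i P[A_i] ≤ 21·p = 21·(1/21) = 1.
Numerically: 1 ≈ 1.00000.
Is 1 < 1? NO.
Since the bound 1 is ≥ 1, the union bound is uninformative here; it does NOT by itself certify existence.

21·p = 1 ≈ 1.00000; existence NOT certified by the union bound.


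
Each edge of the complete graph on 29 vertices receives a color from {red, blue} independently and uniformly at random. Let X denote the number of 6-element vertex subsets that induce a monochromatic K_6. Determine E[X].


Let X = Σ_S X_S over the C(29, 6) = 475020 subsets S of size 6, where X_S = 1 if the K_6 on S is monochromatic.
For a fixed S, the K_6 on S has C(6, 2) = 15 edges. P[all 15 edges red] = (1/2)^15, and likewise for blue, so P[monochromatic] = 2·(1/2)^15 = 2^{1 − 15} = 1/16384.
By linearity of expectation: E[X] = C(29, 6) · 2^{1 − 15} = 475020 · 1/16384 = 118755/4096.
Numerically: E[X] ≈ 28.992920.

E[X] = C(29,6)·2^(1−C(6,2)) = 118755/4096 ≈ 28.992920.


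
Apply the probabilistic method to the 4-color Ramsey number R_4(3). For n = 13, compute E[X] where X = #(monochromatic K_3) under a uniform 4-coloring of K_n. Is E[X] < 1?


E[X] = C(13, 3) · 4^{1 − 3} = 286 · 4^{−2} = 286/16.
As a reduced fraction: E[X] = 143/8 ≈ 17.8750000.
Is E[X] < 1? NO.
Since E[X] ≥ 1, the first-moment bound is inconclusive at n = 13; it does NOT by itself certify R_4(3) > 13.

E[X] = 143/8 ≈ 17.8750000; E[X] ≥ 1; first-moment method inconclusive here.


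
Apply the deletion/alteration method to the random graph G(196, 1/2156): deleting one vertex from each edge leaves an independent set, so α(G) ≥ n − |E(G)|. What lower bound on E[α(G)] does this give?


E[|E(G)|] = C(196, 2)·p = 19110 · (1/2156) = 195/22.
E[α(G)] ≥ n − E[|E(G)|] = 196 − 195/22 = 4117/22.
Numerically: ≈ 187.136364.
(This is only a lower bound; the true E[α(G)] may be larger.)

E[α(G)] ≥ 4117/22 ≈ 187.136364.


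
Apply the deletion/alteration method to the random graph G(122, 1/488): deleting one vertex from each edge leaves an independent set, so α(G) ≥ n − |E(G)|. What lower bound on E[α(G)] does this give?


E[|E(G)|] = C(122, 2)·p = 7381 · (1/488) = 121/8.
E[α(G)] ≥ n − E[|E(G)|] = 122 − 121/8 = 855/8.
Numerically: ≈ 106.875000.
(This is only a lower bound; the true E[α(G)] may be larger.)

E[α(G)] ≥ 855/8 ≈ 106.875000.


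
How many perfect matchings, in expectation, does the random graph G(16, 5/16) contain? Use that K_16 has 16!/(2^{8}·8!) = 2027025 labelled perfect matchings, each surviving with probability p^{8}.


K_16 has 16!/(2^{8}·8!) = 2027025 labelled perfect matchings.
For each such perfect matching H, let X_H = 1 if all 8 edges of H are present in G. Then P[X_H = 1] = p^{8} = (5/16)^{8} = 390625/4294967296.
By linearity: E[X] = Σ_H E[X_H] = 2027025 · p^{8} = 2027025 · 390625/4294967296 = 791806640625/4294967296.
Numerically: E[X] ≈ 184.4.

E[X] = 2027025 · (5/16)^{8} = 791806640625/4294967296 ≈ 184.4.


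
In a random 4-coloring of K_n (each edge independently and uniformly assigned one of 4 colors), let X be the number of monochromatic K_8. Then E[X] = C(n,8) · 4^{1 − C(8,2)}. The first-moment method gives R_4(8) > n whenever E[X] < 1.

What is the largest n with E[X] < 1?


We need C(n, 8) · 4^{1 − 28} < 1, i.e. C(n, 8) < 4^{28 − 1} = 18014398509481984.
Check values of n near the boundary:
  n = 402: C(402, 8) = 15770615726749950; 15770615726749950 < 18014398509481984? YES
  n = 403: C(403, 8) = 16090020602228430; 16090020602228430 < 18014398509481984? YES
  n = 404: C(404, 8) = 16415071523485570; 16415071523485570 < 18014398509481984? YES
  n = 405: C(405, 8) = 16745853821188050; 16745853821188050 < 18014398509481984? YES
  n = 406: C(406, 8) = 17082453897995850; 17082453897995850 < 18014398509481984? YES
  n = 407: C(407, 8) = 17424959239309050; 17424959239309050 < 18014398509481984? YES
  n = 408: C(408, 8) = 17773458424095231; 17773458424095231 < 18014398509481984? YES
  n = 409: C(409, 8) = 18128041135797879; 18128041135797879 < 18014398509481984? NO
The largest n with C(n, 8) < 18014398509481984 is n = 408 (where E[X] = 17773458424095231/18014398509481984 ≈ 0.987). Hence R_4(8) > 408, i.e. R_4(8) ≥ 409.

Largest n = 408; hence R_4(8) > 408.


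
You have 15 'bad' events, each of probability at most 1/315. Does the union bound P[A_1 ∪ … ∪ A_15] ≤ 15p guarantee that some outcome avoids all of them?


Union bound: P[∪_{i=1}^{15} A_i] ≤ Σ_i P[A_i] ≤ 15·p = 15·(1/315) = 1/21.
Numerically: 1/21 ≈ 0.047619.
Is 1/21 < 1? YES.
Since P[∪ A_i] ≤ 1/21 < 1, the complement has P[∩ A_i^c] ≥ 1 − 1/21 = 20/21 > 0, so some outcome avoids every A_i.

15·p = 1/21 ≈ 0.047619; existence CERTIFIED by the union bound.


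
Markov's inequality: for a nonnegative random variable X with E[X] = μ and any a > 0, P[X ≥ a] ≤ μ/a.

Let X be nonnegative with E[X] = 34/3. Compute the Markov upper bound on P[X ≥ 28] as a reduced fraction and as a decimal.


μ = E[X] = 34/3, a = 28.
Markov: P[X ≥ 28] ≤ μ/a = (34/3)/28 = 17/42.
Numerically: ≈ 0.40476.
(Since a = 28 > μ = 11.33333, the bound 17/42 is < 1 and informative.)

P[X ≥ 28] ≤ 17/42 ≈ 0.40476.


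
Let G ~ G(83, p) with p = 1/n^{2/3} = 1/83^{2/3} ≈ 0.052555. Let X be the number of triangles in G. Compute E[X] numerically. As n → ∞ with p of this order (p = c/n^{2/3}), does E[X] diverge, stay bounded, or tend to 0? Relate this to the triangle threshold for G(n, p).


Number of potential triangles: C(83, 3) = 91881.
Each occurs with probability p³ ≈ (0.052555)³ ≈ 1.4515895e-04.
By linearity: E[X] = C(83, 3)·p³ ≈ 91881 · 1.4515895e-04 ≈ 13.33735.
Since α = 2/3 < 1, p = c/n^{2/3} ≫ 1/n is above the triangle threshold p ~ 1/n. Asymptotically E[X] ~ (c³/6)·n^{3(1−α)} = (1³/6)·n^{1} → ∞; triangles are abundant w.h.p.

E[X] ≈ 13.33735; in regime p = Θ(1/n^{2/3}) E[X] diverges (above the triangle threshold p ~ 1/n).


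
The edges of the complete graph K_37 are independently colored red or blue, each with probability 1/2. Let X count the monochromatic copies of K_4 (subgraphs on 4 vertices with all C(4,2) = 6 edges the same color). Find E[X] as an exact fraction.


Let X = Σ_S X_S over the C(37, 4) = 66045 subsets S of size 4, where X_S = 1 if the K_4 on S is monochromatic.
For a fixed S, the K_4 on S has C(4, 2) = 6 edges. P[all 6 edges red] = (1/2)^6, and likewise for blue, so P[monochromatic] = 2·(1/2)^6 = 2^{1 − 6} = 1/32.
By linearity of expectation: E[X] = C(37, 4) · 2^{1 − 6} = 66045 · 1/32 = 66045/32.
Numerically: E[X] ≈ 2063.90625.

E[X] = C(37,4)·2^(1−C(4,2)) = 66045/32 ≈ 2063.90625.


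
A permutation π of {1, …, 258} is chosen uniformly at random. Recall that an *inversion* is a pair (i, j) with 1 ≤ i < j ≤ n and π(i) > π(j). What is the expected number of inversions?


Write X = Σ X_I over the C(258, 2) = 33153 pairs i < j, with X_I the indicator of one inversion.
There are 33153 indicators.
For each fixed pair i < j, the values π(i) and π(j) are two distinct elements of {1, …, 258} in uniformly random order; by symmetry P[π(i) > π(j)] = 1/2.
By linearity: E[X] = 33153 · (1/2) = C(258, 2) · (1/2) = 33153/2 = 33153/2 ≈ 16576.500.

E[X] = 33153/2 = 16576.500.


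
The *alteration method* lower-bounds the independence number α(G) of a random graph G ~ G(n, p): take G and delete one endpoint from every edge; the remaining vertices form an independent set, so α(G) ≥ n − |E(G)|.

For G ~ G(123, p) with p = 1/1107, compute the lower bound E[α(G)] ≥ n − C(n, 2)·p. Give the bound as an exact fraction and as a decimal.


E[|E(G)|] = C(123, 2)·p = 7503 · (1/1107) = 61/9.
E[α(G)] ≥ n − E[|E(G)|] = 123 − 61/9 = 1046/9.
Numerically: ≈ 116.222.
(This is only a lower bound; the true E[α(G)] may be larger.)

E[α(G)] ≥ 1046/9 ≈ 116.222.
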